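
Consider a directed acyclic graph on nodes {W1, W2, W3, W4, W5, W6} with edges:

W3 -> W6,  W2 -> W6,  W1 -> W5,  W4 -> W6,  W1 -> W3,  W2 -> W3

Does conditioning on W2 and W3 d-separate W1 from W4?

There are 2 undirected paths between W1 and W4; checking each against the conditioning set {W2, W3}:
Path 1: W1 → W3 → W6 ← W4
  W3 is a chain here and W3 is conditioned on, so the path is blocked at W3.
Path 2: W1 → W3 ← W2 → W6 ← W4
  W2 is a fork here and W2 is conditioned on, so the path is blocked at W2.
Since every path is blocked, d-separation holds.

Yes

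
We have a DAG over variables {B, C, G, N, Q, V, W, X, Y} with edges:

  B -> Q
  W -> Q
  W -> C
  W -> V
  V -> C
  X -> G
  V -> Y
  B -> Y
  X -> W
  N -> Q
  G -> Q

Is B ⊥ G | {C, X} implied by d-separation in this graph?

Yes

Enumerating the 6 paths from B to G and testing each for blocking by {C, X}:
  1. B → Y ← V → C ← W → Q ← G — Y:collider[blocks]; V:fork[open]; C:collider[open]; W:fork[open]; Q:collider[blocks] ⇒ blocked
  2. B → Y ← V → C ← W ← X → G — Y:collider[blocks]; V:fork[open]; C:collider[open]; W:chain[open]; X:fork[blocks] ⇒ blocked
  3. B → Y ← V ← W → Q ← G — Y:collider[blocks]; V:chain[open]; W:fork[open]; Q:collider[blocks] ⇒ blocked
  4. B → Y ← V ← W ← X → G — Y:collider[blocks]; V:chain[open]; W:chain[open]; X:fork[blocks] ⇒ blocked
  5. B → Q ← G — Q:collider[blocks] ⇒ blocked
  6. B → Q ← W ← X → G — Q:collider[blocks]; W:chain[open]; X:fork[blocks] ⇒ blocked
All paths are blocked; B ⊥ G | {C, X} holds.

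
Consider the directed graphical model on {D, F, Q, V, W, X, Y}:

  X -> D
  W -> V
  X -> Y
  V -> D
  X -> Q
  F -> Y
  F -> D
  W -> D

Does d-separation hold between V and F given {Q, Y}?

There are 4 undirected paths between V and F; checking each against the conditioning set {Q, Y}:
Path 1: V → D ← F
  D is a collider here and neither D nor any of its descendants is conditioned on, so the collider stays closed — the path is blocked at D.
Path 2: V → D ← X → Y ← F
  D is a collider here and neither D nor any of its descendants is conditioned on, so the collider stays closed — the path is blocked at D.
Path 3: V ← W → D ← F
  D is a collider here and neither D nor any of its descendants is conditioned on, so the collider stays closed — the path is blocked at D.
Path 4: V ← W → D ← X → Y ← F
  D is a collider here and neither D nor any of its descendants is conditioned on, so the collider stays closed — the path is blocked at D.
All paths are blocked; V ⊥ F | {Q, Y} holds.

Yes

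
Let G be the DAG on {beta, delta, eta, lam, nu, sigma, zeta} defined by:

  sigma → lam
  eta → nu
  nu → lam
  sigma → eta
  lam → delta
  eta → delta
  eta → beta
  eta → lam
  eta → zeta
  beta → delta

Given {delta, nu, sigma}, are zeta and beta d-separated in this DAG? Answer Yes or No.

Enumerating the 5 paths from zeta to beta and testing each for blocking by {delta, nu, sigma}:
Path 1: zeta ← eta → nu → lam → delta ← beta
  nu is a chain here and nu is conditioned on, so the path is blocked at nu.
Path 2: zeta ← eta → beta
  eta is a fork and eta is not conditioned on — no node blocks this path, so it is active.
Path 3: zeta ← eta → lam → delta ← beta
  eta is a fork and eta is not conditioned on; lam is a chain and lam is not conditioned on; delta is a collider and delta is conditioned on, which opens it — no node blocks this path, so it is active.
Path 4: zeta ← eta → delta ← beta
  eta is a fork and eta is not conditioned on; delta is a collider and delta is conditioned on, which opens it — no node blocks this path, so it is active.
Path 5: zeta ← eta ← sigma → lam → delta ← beta
  sigma is a fork here and sigma is conditioned on, so the path is blocked at sigma.
Because an active path exists, zeta and beta are not d-separated.

No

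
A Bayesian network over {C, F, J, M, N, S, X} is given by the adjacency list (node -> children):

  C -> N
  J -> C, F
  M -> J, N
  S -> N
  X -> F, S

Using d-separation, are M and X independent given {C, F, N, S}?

No — M and X are not d-separated given {C, F, N, S}.

Enumerating the 4 paths from M to X and testing each for blocking by {C, F, N, S}:
Path 1: M → J → C → N ← S ← X
  C is a chain here and C is conditioned on, so the path is blocked at C.
Path 2: M → J → F ← X
  J is a chain and J is not conditioned on; F is a collider and F is conditioned on, which opens it — no node blocks this path, so it is active.
Path 3: M → N ← C ← J → F ← X
  C is a chain here and C is conditioned on, so the path is blocked at C.
Path 4: M → N ← S ← X
  S is a chain here and S is conditioned on, so the path is blocked at S.
At least one path is unblocked, so d-separation fails.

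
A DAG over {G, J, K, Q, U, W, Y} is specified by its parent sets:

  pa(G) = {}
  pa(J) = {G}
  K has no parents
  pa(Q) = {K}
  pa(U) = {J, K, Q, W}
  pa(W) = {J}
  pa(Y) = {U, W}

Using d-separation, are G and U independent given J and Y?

We examine all 3 paths between G and U:
Path 1: G → J → U
  J is a chain here and J is conditioned on, so the path is blocked at J.
Path 2: G → J → W → Y ← U
  J is a chain here and J is conditioned on, so the path is blocked at J.
Path 3: G → J → W → U
  J is a chain here and J is conditioned on, so the path is blocked at J.
Every path is blocked, so G and U are d-separated given {J, Y}.

Yes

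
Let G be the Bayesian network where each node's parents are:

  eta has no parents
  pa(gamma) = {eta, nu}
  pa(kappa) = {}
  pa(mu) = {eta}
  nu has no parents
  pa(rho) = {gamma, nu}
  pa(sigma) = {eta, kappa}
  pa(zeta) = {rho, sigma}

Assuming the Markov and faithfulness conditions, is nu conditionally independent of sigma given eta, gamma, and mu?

Yes

4 paths connect nu and sigma; each must be blocked for d-separation to hold:
Path 1: nu → gamma ← eta → sigma
  eta is a fork here and eta is conditioned on, so the path is blocked at eta.
Path 2: nu → gamma → rho → zeta ← sigma
  gamma is a chain here and gamma is conditioned on, so the path is blocked at gamma.
Path 3: nu → rho ← gamma ← eta → sigma
  rho is a collider here and neither rho nor any of its descendants is conditioned on, so the collider stays closed — the path is blocked at rho.
Path 4: nu → rho → zeta ← sigma
  zeta is a collider here and neither zeta nor any of its descendants is conditioned on, so the collider stays closed — the path is blocked at zeta.
All paths are blocked; nu ⊥ sigma | {eta, gamma, mu} holds.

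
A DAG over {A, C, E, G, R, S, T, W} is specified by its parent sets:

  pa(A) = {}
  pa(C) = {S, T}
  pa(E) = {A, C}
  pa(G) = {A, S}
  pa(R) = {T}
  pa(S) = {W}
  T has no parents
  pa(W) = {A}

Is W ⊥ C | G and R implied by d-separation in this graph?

No — W and C are not d-separated given {G, R}.

4 paths connect W and C; each must be blocked for d-separation to hold:
  1. W → S → G ← A → E ← C — S:chain[open]; G:collider[open]; A:fork[open]; E:collider[blocks] ⇒ blocked
  2. W → S → C — S:chain[open] ⇒ active
  3. W ← A → G ← S → C — A:fork[open]; G:collider[open]; S:fork[open] ⇒ active
  4. W ← A → E ← C — A:fork[open]; E:collider[blocks] ⇒ blocked
At least one path is unblocked, so d-separation fails.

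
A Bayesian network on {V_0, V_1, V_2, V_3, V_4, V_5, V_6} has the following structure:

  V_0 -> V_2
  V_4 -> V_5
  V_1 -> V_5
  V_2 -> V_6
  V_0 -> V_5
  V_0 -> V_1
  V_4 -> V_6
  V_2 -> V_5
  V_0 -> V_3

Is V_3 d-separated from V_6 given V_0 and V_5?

There are 6 undirected paths between V_3 and V_6; checking each against the conditioning set {V_0, V_5}:
Path 1: V_3 ← V_0 → V_5 ← V_4 → V_6
  V_0 is a fork here and V_0 is conditioned on, so the path is blocked at V_0.
Path 2: V_3 ← V_0 → V_5 ← V_2 → V_6
  V_0 is a fork here and V_0 is conditioned on, so the path is blocked at V_0.
Path 3: V_3 ← V_0 → V_1 → V_5 ← V_4 → V_6
  V_0 is a fork here and V_0 is conditioned on, so the path is blocked at V_0.
Path 4: V_3 ← V_0 → V_1 → V_5 ← V_2 → V_6
  V_0 is a fork here and V_0 is conditioned on, so the path is blocked at V_0.
Path 5: V_3 ← V_0 → V_2 → V_5 ← V_4 → V_6
  V_0 is a fork here and V_0 is conditioned on, so the path is blocked at V_0.
Path 6: V_3 ← V_0 → V_2 → V_6
  V_0 is a fork here and V_0 is conditioned on, so the path is blocked at V_0.
Every path is blocked, so V_3 and V_6 are d-separated given {V_0, V_5}.

Yes — V_3 and V_6 are d-separated given {V_0, V_5}.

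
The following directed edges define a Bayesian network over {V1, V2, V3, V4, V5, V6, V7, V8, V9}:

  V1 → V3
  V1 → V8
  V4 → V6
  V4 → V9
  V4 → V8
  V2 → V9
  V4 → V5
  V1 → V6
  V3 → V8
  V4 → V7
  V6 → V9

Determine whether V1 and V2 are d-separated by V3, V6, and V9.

6 paths connect V1 and V2; each must be blocked for d-separation to hold:
  1. V1 → V3 → V8 ← V4 → V6 → V9 ← V2 — V3:chain[blocks]; V8:collider[blocks]; V4:fork[open]; V6:chain[blocks]; V9:collider[open] ⇒ blocked
  2. V1 → V3 → V8 ← V4 → V9 ← V2 — V3:chain[blocks]; V8:collider[blocks]; V4:fork[open]; V9:collider[open] ⇒ blocked
  3. V1 → V6 ← V4 → V9 ← V2 — V6:collider[open]; V4:fork[open]; V9:collider[open] ⇒ active
  4. V1 → V6 → V9 ← V2 — V6:chain[blocks]; V9:collider[open] ⇒ blocked
  5. V1 → V8 ← V4 → V6 → V9 ← V2 — V8:collider[blocks]; V4:fork[open]; V6:chain[blocks]; V9:collider[open] ⇒ blocked
  6. V1 → V8 ← V4 → V9 ← V2 — V8:collider[blocks]; V4:fork[open]; V9:collider[open] ⇒ blocked
At least one path is unblocked, so d-separation fails.

No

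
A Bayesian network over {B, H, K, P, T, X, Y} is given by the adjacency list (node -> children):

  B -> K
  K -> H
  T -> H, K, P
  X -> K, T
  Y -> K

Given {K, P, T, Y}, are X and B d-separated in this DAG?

3 paths connect X and B; each must be blocked for d-separation to hold:
Path 1: X → K ← B
  K is a collider and K is conditioned on, which opens it — no node blocks this path, so it is active.
Path 2: X → T → K ← B
  T is a chain here and T is conditioned on, so the path is blocked at T.
Path 3: X → T → H ← K ← B
  T is a chain here and T is conditioned on, so the path is blocked at T.
Since the path X → K ← B is active, X and B are not d-separated given {K, P, T, Y}.

No — X and B are not d-separated given {K, P, T, Y}.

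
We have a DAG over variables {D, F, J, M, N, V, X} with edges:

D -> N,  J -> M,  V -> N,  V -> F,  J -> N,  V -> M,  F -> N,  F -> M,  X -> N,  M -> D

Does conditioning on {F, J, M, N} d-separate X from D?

No — X and D are not d-separated given {F, J, M, N}.

We examine all 6 paths between X and D:
  1. X → N ← D — N:collider[open] ⇒ active
  2. X → N ← V → M → D — N:collider[open]; V:fork[open]; M:chain[blocks] ⇒ blocked
  3. X → N ← V → F → M → D — N:collider[open]; V:fork[open]; F:chain[blocks]; M:chain[blocks] ⇒ blocked
  4. X → N ← F → M → D — N:collider[open]; F:fork[blocks]; M:chain[blocks] ⇒ blocked
  5. X → N ← F ← V → M → D — N:collider[open]; F:chain[blocks]; V:fork[open]; M:chain[blocks] ⇒ blocked
  6. X → N ← J → M → D — N:collider[open]; J:fork[blocks]; M:chain[blocks] ⇒ blocked
At least one path is unblocked, so d-separation fails.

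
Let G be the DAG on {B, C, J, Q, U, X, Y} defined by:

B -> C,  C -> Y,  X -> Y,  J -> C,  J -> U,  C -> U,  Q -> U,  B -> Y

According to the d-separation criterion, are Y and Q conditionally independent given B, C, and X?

Yes

There are 4 undirected paths between Y and Q; checking each against the conditioning set {B, C, X}:
  1. Y ← C → U ← Q — C:fork[blocks]; U:collider[blocks] ⇒ blocked
  2. Y ← C ← J → U ← Q — C:chain[blocks]; J:fork[open]; U:collider[blocks] ⇒ blocked
  3. Y ← B → C → U ← Q — B:fork[blocks]; C:chain[blocks]; U:collider[blocks] ⇒ blocked
  4. Y ← B → C ← J → U ← Q — B:fork[blocks]; C:collider[open]; J:fork[open]; U:collider[blocks] ⇒ blocked
Every path is blocked, so Y and Q are d-separated given {B, C, X}.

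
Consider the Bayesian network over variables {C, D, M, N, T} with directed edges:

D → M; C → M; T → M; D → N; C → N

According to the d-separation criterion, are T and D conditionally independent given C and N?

Yes

We examine all 2 paths between T and D:
  1. T → M ← D — M:collider[blocks] ⇒ blocked
  2. T → M ← C → N ← D — M:collider[blocks]; C:fork[blocks]; N:collider[open] ⇒ blocked
Since every path is blocked, d-separation holds.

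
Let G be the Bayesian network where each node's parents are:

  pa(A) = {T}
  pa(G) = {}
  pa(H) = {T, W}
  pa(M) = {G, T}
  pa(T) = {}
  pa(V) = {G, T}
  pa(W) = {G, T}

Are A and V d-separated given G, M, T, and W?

Yes — A and V are d-separated given {G, M, T, W}.

We examine all 4 paths between A and V:
Path 1: A ← T → H ← W ← G → V
  T is a fork here and T is conditioned on, so the path is blocked at T.
Path 2: A ← T → M ← G → V
  T is a fork here and T is conditioned on, so the path is blocked at T.
Path 3: A ← T → W ← G → V
  T is a fork here and T is conditioned on, so the path is blocked at T.
Path 4: A ← T → V
  T is a fork here and T is conditioned on, so the path is blocked at T.
Since every path is blocked, d-separation holds.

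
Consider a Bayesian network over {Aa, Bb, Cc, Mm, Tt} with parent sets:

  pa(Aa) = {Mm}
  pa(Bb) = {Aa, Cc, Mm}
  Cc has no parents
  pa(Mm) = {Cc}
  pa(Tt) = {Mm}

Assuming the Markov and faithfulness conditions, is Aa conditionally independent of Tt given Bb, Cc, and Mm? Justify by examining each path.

Enumerating the 3 paths from Aa to Tt and testing each for blocking by {Bb, Cc, Mm}:
Path 1: Aa → Bb ← Mm → Tt
  Mm is a fork here and Mm is conditioned on, so the path is blocked at Mm.
Path 2: Aa → Bb ← Cc → Mm → Tt
  Cc is a fork here and Cc is conditioned on, so the path is blocked at Cc.
Path 3: Aa ← Mm → Tt
  Mm is a fork here and Mm is conditioned on, so the path is blocked at Mm.
All paths are blocked; Aa ⊥ Tt | {Bb, Cc, Mm} holds.

Yes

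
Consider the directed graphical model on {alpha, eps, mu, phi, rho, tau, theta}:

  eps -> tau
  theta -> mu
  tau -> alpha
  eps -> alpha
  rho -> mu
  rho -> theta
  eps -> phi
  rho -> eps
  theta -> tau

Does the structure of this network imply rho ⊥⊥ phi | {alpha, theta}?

No — rho and phi are not d-separated given {alpha, theta}.

5 paths connect rho and phi; each must be blocked for d-separation to hold:
  1. rho → mu ← theta → tau → alpha ← eps → phi — mu:collider[blocks]; theta:fork[blocks]; tau:chain[open]; alpha:collider[open]; eps:fork[open] ⇒ blocked
  2. rho → mu ← theta → tau ← eps → phi — mu:collider[blocks]; theta:fork[blocks]; tau:collider[open]; eps:fork[open] ⇒ blocked
  3. rho → theta → tau → alpha ← eps → phi — theta:chain[blocks]; tau:chain[open]; alpha:collider[open]; eps:fork[open] ⇒ blocked
  4. rho → theta → tau ← eps → phi — theta:chain[blocks]; tau:collider[open]; eps:fork[open] ⇒ blocked
  5. rho → eps → phi — eps:chain[open] ⇒ active
Since the path rho → eps → phi is active, rho and phi are not d-separated given {alpha, theta}.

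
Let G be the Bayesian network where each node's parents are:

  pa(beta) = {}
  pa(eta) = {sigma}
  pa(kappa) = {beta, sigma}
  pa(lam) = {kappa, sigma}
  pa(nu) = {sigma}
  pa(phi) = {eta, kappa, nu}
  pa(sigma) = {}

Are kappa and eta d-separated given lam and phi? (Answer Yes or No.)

No

We examine all 6 paths between kappa and eta:
  1. kappa → phi ← eta — phi:collider[open] ⇒ active
  2. kappa → phi ← nu ← sigma → eta — phi:collider[open]; nu:chain[open]; sigma:fork[open] ⇒ active
  3. kappa → lam ← sigma → eta — lam:collider[open]; sigma:fork[open] ⇒ active
  4. kappa → lam ← sigma → nu → phi ← eta — lam:collider[open]; sigma:fork[open]; nu:chain[open]; phi:collider[open] ⇒ active
  5. kappa ← sigma → eta — sigma:fork[open] ⇒ active
  6. kappa ← sigma → nu → phi ← eta — sigma:fork[open]; nu:chain[open]; phi:collider[open] ⇒ active
Since the path kappa → phi ← eta is active, kappa and eta are not d-separated given {lam, phi}.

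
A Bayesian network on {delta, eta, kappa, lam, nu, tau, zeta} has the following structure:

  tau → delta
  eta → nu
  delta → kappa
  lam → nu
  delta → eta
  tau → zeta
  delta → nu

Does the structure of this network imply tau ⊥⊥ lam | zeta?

Yes

Enumerating the 2 paths from tau to lam and testing each for blocking by {zeta}:
  1. tau → delta → nu ← lam — delta:chain[open]; nu:collider[blocks] ⇒ blocked
  2. tau → delta → eta → nu ← lam — delta:chain[open]; eta:chain[open]; nu:collider[blocks] ⇒ blocked
All paths are blocked; tau ⊥ lam | {zeta} holds.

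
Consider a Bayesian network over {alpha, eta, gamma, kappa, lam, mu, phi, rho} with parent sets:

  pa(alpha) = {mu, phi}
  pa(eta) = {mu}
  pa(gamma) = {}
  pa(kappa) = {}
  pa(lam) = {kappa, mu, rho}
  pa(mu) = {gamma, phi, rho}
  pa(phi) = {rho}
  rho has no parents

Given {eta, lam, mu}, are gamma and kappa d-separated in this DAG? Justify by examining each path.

No — gamma and kappa are not d-separated given {eta, lam, mu}.

We examine all 4 paths between gamma and kappa:
  1. gamma → mu → lam ← kappa — mu:chain[blocks]; lam:collider[open] ⇒ blocked
  2. gamma → mu ← rho → lam ← kappa — mu:collider[open]; rho:fork[open]; lam:collider[open] ⇒ active
  3. gamma → mu ← phi ← rho → lam ← kappa — mu:collider[open]; phi:chain[open]; rho:fork[open]; lam:collider[open] ⇒ active
  4. gamma → mu → alpha ← phi ← rho → lam ← kappa — mu:chain[blocks]; alpha:collider[blocks]; phi:chain[open]; rho:fork[open]; lam:collider[open] ⇒ blocked
Because an active path exists, gamma and kappa are not d-separated.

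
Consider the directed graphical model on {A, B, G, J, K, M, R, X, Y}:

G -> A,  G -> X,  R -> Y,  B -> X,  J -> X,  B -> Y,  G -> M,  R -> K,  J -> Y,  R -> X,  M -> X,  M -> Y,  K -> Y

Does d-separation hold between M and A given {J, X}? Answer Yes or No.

There are 6 undirected paths between M and A; checking each against the conditioning set {J, X}:
Path 1: M ← G → A
  G is a fork and G is not conditioned on — no node blocks this path, so it is active.
Path 2: M → Y ← K ← R → X ← G → A
  Y is a collider here and neither Y nor any of its descendants is conditioned on, so the collider stays closed — the path is blocked at Y.
Path 3: M → Y ← B → X ← G → A
  Y is a collider here and neither Y nor any of its descendants is conditioned on, so the collider stays closed — the path is blocked at Y.
Path 4: M → Y ← J → X ← G → A
  Y is a collider here and neither Y nor any of its descendants is conditioned on, so the collider stays closed — the path is blocked at Y.
Path 5: M → Y ← R → X ← G → A
  Y is a collider here and neither Y nor any of its descendants is conditioned on, so the collider stays closed — the path is blocked at Y.
Path 6: M → X ← G → A
  X is a collider and X is conditioned on, which opens it; G is a fork and G is not conditioned on — no node blocks this path, so it is active.
Since the path M ← G → A is active, M and A are not d-separated given {J, X}.

No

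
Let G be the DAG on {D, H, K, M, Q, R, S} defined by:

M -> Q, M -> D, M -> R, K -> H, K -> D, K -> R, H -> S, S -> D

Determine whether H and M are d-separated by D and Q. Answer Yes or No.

We examine all 4 paths between H and M:
Path 1: H → S → D ← M
  S is a chain and S is not conditioned on; D is a collider and D is conditioned on, which opens it — no node blocks this path, so it is active.
Path 2: H → S → D ← K → R ← M
  R is a collider here and neither R nor any of its descendants is conditioned on, so the collider stays closed — the path is blocked at R.
Path 3: H ← K → D ← M
  K is a fork and K is not conditioned on; D is a collider and D is conditioned on, which opens it — no node blocks this path, so it is active.
Path 4: H ← K → R ← M
  R is a collider here and neither R nor any of its descendants is conditioned on, so the collider stays closed — the path is blocked at R.
Because an active path exists, H and M are not d-separated.

No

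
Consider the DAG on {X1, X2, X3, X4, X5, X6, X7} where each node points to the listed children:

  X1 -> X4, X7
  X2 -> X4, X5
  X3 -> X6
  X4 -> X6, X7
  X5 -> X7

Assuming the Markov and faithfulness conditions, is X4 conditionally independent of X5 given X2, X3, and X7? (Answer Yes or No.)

We examine all 3 paths between X4 and X5:
Path 1: X4 ← X1 → X7 ← X5
  X1 is a fork and X1 is not conditioned on; X7 is a collider and X7 is conditioned on, which opens it — no node blocks this path, so it is active.
Path 2: X4 ← X2 → X5
  X2 is a fork here and X2 is conditioned on, so the path is blocked at X2.
Path 3: X4 → X7 ← X5
  X7 is a collider and X7 is conditioned on, which opens it — no node blocks this path, so it is active.
Since the path X4 ← X1 → X7 ← X5 is active, X4 and X5 are not d-separated given {X2, X3, X7}.

No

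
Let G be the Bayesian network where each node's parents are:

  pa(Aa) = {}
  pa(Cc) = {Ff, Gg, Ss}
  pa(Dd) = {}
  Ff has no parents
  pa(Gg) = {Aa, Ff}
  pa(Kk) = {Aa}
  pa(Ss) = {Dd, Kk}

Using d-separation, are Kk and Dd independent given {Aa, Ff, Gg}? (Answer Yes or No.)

Yes

There are 3 undirected paths between Kk and Dd; checking each against the conditioning set {Aa, Ff, Gg}:
Path 1: Kk → Ss ← Dd
  Ss is a collider here and neither Ss nor any of its descendants is conditioned on, so the collider stays closed — the path is blocked at Ss.
Path 2: Kk ← Aa → Gg → Cc ← Ss ← Dd
  Aa is a fork here and Aa is conditioned on, so the path is blocked at Aa.
Path 3: Kk ← Aa → Gg ← Ff → Cc ← Ss ← Dd
  Aa is a fork here and Aa is conditioned on, so the path is blocked at Aa.
Every path is blocked, so Kk and Dd are d-separated given {Aa, Ff, Gg}.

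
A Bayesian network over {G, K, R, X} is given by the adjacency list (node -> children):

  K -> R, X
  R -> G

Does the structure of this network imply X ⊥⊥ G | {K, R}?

The only undirected path from X to G is:
Path 1: X ← K → R → G
  K is a fork here and K is conditioned on, so the path is blocked at K.
Since every path is blocked, d-separation holds.

Yes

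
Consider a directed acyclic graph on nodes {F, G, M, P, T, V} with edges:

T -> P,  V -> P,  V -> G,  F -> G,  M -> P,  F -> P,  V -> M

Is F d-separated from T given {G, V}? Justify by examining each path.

3 paths connect F and T; each must be blocked for d-separation to hold:
Path 1: F → P ← T
  P is a collider here and neither P nor any of its descendants is conditioned on, so the collider stays closed — the path is blocked at P.
Path 2: F → G ← V → P ← T
  V is a fork here and V is conditioned on, so the path is blocked at V.
Path 3: F → G ← V → M → P ← T
  V is a fork here and V is conditioned on, so the path is blocked at V.
Since every path is blocked, d-separation holds.

Yes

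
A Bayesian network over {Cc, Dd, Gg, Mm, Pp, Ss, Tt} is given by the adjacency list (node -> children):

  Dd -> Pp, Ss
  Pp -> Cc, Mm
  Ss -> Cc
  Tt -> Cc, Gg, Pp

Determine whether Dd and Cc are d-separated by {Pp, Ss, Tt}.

Yes

We examine all 3 paths between Dd and Cc:
  1. Dd → Ss → Cc — Ss:chain[blocks] ⇒ blocked
  2. Dd → Pp → Cc — Pp:chain[blocks] ⇒ blocked
  3. Dd → Pp ← Tt → Cc — Pp:collider[open]; Tt:fork[blocks] ⇒ blocked
Every path is blocked, so Dd and Cc are d-separated given {Pp, Ss, Tt}.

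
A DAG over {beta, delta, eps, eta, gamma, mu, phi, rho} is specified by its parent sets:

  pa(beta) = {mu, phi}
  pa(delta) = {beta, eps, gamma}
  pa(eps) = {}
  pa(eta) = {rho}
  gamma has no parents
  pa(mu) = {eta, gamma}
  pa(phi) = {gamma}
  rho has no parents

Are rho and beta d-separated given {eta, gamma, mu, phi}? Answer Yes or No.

Yes

Enumerating the 3 paths from rho to beta and testing each for blocking by {eta, gamma, mu, phi}:
Path 1: rho → eta → mu ← gamma → delta ← beta
  eta is a chain here and eta is conditioned on, so the path is blocked at eta.
Path 2: rho → eta → mu ← gamma → phi → beta
  eta is a chain here and eta is conditioned on, so the path is blocked at eta.
Path 3: rho → eta → mu → beta
  eta is a chain here and eta is conditioned on, so the path is blocked at eta.
All paths are blocked; rho ⊥ beta | {eta, gamma, mu, phi} holds.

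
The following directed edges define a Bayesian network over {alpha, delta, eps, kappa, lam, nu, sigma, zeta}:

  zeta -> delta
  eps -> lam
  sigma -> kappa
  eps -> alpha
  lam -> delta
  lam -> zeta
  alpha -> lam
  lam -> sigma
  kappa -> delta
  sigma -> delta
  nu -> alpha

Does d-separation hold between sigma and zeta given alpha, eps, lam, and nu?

Yes

Enumerating the 6 paths from sigma to zeta and testing each for blocking by {alpha, eps, lam, nu}:
Path 1: sigma → delta ← zeta
  delta is a collider here and neither delta nor any of its descendants is conditioned on, so the collider stays closed — the path is blocked at delta.
Path 2: sigma → delta ← lam → zeta
  delta is a collider here and neither delta nor any of its descendants is conditioned on, so the collider stays closed — the path is blocked at delta.
Path 3: sigma ← lam → zeta
  lam is a fork here and lam is conditioned on, so the path is blocked at lam.
Path 4: sigma ← lam → delta ← zeta
  lam is a fork here and lam is conditioned on, so the path is blocked at lam.
Path 5: sigma → kappa → delta ← zeta
  delta is a collider here and neither delta nor any of its descendants is conditioned on, so the collider stays closed — the path is blocked at delta.
Path 6: sigma → kappa → delta ← lam → zeta
  delta is a collider here and neither delta nor any of its descendants is conditioned on, so the collider stays closed — the path is blocked at delta.
Every path is blocked, so sigma and zeta are d-separated given {alpha, eps, lam, nu}.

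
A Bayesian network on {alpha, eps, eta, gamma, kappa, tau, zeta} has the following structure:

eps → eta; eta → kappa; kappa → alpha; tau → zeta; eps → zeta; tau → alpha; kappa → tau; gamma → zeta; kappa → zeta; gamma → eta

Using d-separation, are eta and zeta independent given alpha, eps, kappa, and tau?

No — eta and zeta are not d-separated given {alpha, eps, kappa, tau}.

Enumerating the 5 paths from eta to zeta and testing each for blocking by {alpha, eps, kappa, tau}:
Path 1: eta → kappa → zeta
  kappa is a chain here and kappa is conditioned on, so the path is blocked at kappa.
Path 2: eta → kappa → alpha ← tau → zeta
  kappa is a chain here and kappa is conditioned on, so the path is blocked at kappa.
Path 3: eta → kappa → tau → zeta
  kappa is a chain here and kappa is conditioned on, so the path is blocked at kappa.
Path 4: eta ← gamma → zeta
  gamma is a fork and gamma is not conditioned on — no node blocks this path, so it is active.
Path 5: eta ← eps → zeta
  eps is a fork here and eps is conditioned on, so the path is blocked at eps.
Because an active path exists, eta and zeta are not d-separated.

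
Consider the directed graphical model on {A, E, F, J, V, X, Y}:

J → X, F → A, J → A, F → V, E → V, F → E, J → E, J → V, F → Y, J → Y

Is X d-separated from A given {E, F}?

No

We examine all 6 paths between X and A:
  1. X ← J → V ← E ← F → A — J:fork[open]; V:collider[blocks]; E:chain[blocks]; F:fork[blocks] ⇒ blocked
  2. X ← J → V ← F → A — J:fork[open]; V:collider[blocks]; F:fork[blocks] ⇒ blocked
  3. X ← J → Y ← F → A — J:fork[open]; Y:collider[blocks]; F:fork[blocks] ⇒ blocked
  4. X ← J → E → V ← F → A — J:fork[open]; E:chain[blocks]; V:collider[blocks]; F:fork[blocks] ⇒ blocked
  5. X ← J → E ← F → A — J:fork[open]; E:collider[open]; F:fork[blocks] ⇒ blocked
  6. X ← J → A — J:fork[open] ⇒ active
Because an active path exists, X and A are not d-separated.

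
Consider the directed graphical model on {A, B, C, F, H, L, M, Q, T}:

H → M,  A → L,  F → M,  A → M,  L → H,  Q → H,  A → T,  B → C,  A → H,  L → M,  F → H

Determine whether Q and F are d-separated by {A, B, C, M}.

6 paths connect Q and F; each must be blocked for d-separation to hold:
  1. Q → H → M ← F — H:chain[open]; M:collider[open] ⇒ active
  2. Q → H ← L → M ← F — H:collider[open]; L:fork[open]; M:collider[open] ⇒ active
  3. Q → H ← L ← A → M ← F — H:collider[open]; L:chain[open]; A:fork[blocks]; M:collider[open] ⇒ blocked
  4. Q → H ← A → M ← F — H:collider[open]; A:fork[blocks]; M:collider[open] ⇒ blocked
  5. Q → H ← A → L → M ← F — H:collider[open]; A:fork[blocks]; L:chain[open]; M:collider[open] ⇒ blocked
  6. Q → H ← F — H:collider[open] ⇒ active
At least one path is unblocked, so d-separation fails.

No — Q and F are not d-separated given {A, B, C, M}.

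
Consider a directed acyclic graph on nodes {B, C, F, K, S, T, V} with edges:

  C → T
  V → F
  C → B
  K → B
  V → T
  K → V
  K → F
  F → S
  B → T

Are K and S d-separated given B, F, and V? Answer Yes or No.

Yes — K and S are d-separated given {B, F, V}.

We examine all 4 paths between K and S:
  1. K → V → F → S — V:chain[blocks]; F:chain[blocks] ⇒ blocked
  2. K → B ← C → T ← V → F → S — B:collider[open]; C:fork[open]; T:collider[blocks]; V:fork[blocks]; F:chain[blocks] ⇒ blocked
  3. K → B → T ← V → F → S — B:chain[blocks]; T:collider[blocks]; V:fork[blocks]; F:chain[blocks] ⇒ blocked
  4. K → F → S — F:chain[blocks] ⇒ blocked
Every path is blocked, so K and S are d-separated given {B, F, V}.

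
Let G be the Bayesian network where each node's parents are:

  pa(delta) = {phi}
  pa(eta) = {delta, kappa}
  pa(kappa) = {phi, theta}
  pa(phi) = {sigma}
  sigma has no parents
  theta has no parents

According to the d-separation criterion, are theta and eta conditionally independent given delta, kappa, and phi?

Yes — theta and eta are d-separated given {delta, kappa, phi}.

There are 2 undirected paths between theta and eta; checking each against the conditioning set {delta, kappa, phi}:
  1. theta → kappa → eta — kappa:chain[blocks] ⇒ blocked
  2. theta → kappa ← phi → delta → eta — kappa:collider[open]; phi:fork[blocks]; delta:chain[blocks] ⇒ blocked
Since every path is blocked, d-separation holds.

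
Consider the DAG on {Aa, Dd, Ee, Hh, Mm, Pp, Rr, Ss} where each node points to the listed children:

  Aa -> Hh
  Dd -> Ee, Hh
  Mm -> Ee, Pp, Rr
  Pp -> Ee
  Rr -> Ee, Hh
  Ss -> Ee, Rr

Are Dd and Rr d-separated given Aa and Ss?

Yes

5 paths connect Dd and Rr; each must be blocked for d-separation to hold:
Path 1: Dd → Hh ← Rr
  Hh is a collider here and neither Hh nor any of its descendants is conditioned on, so the collider stays closed — the path is blocked at Hh.
Path 2: Dd → Ee ← Pp ← Mm → Rr
  Ee is a collider here and neither Ee nor any of its descendants is conditioned on, so the collider stays closed — the path is blocked at Ee.
Path 3: Dd → Ee ← Ss → Rr
  Ee is a collider here and neither Ee nor any of its descendants is conditioned on, so the collider stays closed — the path is blocked at Ee.
Path 4: Dd → Ee ← Mm → Rr
  Ee is a collider here and neither Ee nor any of its descendants is conditioned on, so the collider stays closed — the path is blocked at Ee.
Path 5: Dd → Ee ← Rr
  Ee is a collider here and neither Ee nor any of its descendants is conditioned on, so the collider stays closed — the path is blocked at Ee.
Since every path is blocked, d-separation holds.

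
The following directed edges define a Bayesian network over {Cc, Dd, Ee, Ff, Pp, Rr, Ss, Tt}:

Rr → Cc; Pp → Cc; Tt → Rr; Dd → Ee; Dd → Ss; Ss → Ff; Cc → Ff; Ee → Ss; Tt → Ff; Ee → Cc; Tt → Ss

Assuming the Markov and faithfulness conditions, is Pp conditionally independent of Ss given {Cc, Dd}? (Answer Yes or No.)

No

There are 6 undirected paths between Pp and Ss; checking each against the conditioning set {Cc, Dd}:
Path 1: Pp → Cc ← Ee ← Dd → Ss
  Dd is a fork here and Dd is conditioned on, so the path is blocked at Dd.
Path 2: Pp → Cc ← Ee → Ss
  Cc is a collider and Cc is conditioned on, which opens it; Ee is a fork and Ee is not conditioned on — no node blocks this path, so it is active.
Path 3: Pp → Cc → Ff ← Ss
  Cc is a chain here and Cc is conditioned on, so the path is blocked at Cc.
Path 4: Pp → Cc → Ff ← Tt → Ss
  Cc is a chain here and Cc is conditioned on, so the path is blocked at Cc.
Path 5: Pp → Cc ← Rr ← Tt → Ss
  Cc is a collider and Cc is conditioned on, which opens it; Rr is a chain and Rr is not conditioned on; Tt is a fork and Tt is not conditioned on — no node blocks this path, so it is active.
Path 6: Pp → Cc ← Rr ← Tt → Ff ← Ss
  Ff is a collider here and neither Ff nor any of its descendants is conditioned on, so the collider stays closed — the path is blocked at Ff.
Because an active path exists, Pp and Ss are not d-separated.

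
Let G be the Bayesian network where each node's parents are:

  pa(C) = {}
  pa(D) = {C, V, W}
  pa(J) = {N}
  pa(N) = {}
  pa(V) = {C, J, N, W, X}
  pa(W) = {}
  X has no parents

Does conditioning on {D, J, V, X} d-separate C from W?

No

We examine all 4 paths between C and W:
Path 1: C → D ← W
  D is a collider and D is conditioned on, which opens it — no node blocks this path, so it is active.
Path 2: C → D ← V ← W
  V is a chain here and V is conditioned on, so the path is blocked at V.
Path 3: C → V → D ← W
  V is a chain here and V is conditioned on, so the path is blocked at V.
Path 4: C → V ← W
  V is a collider and V is conditioned on, which opens it — no node blocks this path, so it is active.
Since the path C → D ← W is active, C and W are not d-separated given {D, J, V, X}.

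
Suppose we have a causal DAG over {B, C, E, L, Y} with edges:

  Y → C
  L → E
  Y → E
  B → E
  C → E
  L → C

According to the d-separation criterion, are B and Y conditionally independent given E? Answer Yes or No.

No — B and Y are not d-separated given {E}.

Enumerating the 3 paths from B to Y and testing each for blocking by {E}:
Path 1: B → E ← Y
  E is a collider and E is conditioned on, which opens it — no node blocks this path, so it is active.
Path 2: B → E ← C ← Y
  E is a collider and E is conditioned on, which opens it; C is a chain and C is not conditioned on — no node blocks this path, so it is active.
Path 3: B → E ← L → C ← Y
  E is a collider and E is conditioned on, which opens it; L is a fork and L is not conditioned on; C is a collider and its descendant E is conditioned on, which opens it — no node blocks this path, so it is active.
Because an active path exists, B and Y are not d-separated.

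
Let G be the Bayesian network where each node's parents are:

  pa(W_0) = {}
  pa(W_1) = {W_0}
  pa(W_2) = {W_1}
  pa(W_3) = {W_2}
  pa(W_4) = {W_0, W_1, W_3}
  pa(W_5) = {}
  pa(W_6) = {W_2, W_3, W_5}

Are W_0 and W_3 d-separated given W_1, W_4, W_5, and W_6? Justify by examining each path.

Enumerating the 6 paths from W_0 to W_3 and testing each for blocking by {W_1, W_4, W_5, W_6}:
  1. W_0 → W_1 → W_4 ← W_3 — W_1:chain[blocks]; W_4:collider[open] ⇒ blocked
  2. W_0 → W_1 → W_2 → W_3 — W_1:chain[blocks]; W_2:chain[open] ⇒ blocked
  3. W_0 → W_1 → W_2 → W_6 ← W_3 — W_1:chain[blocks]; W_2:chain[open]; W_6:collider[open] ⇒ blocked
  4. W_0 → W_4 ← W_3 — W_4:collider[open] ⇒ active
  5. W_0 → W_4 ← W_1 → W_2 → W_3 — W_4:collider[open]; W_1:fork[blocks]; W_2:chain[open] ⇒ blocked
  6. W_0 → W_4 ← W_1 → W_2 → W_6 ← W_3 — W_4:collider[open]; W_1:fork[blocks]; W_2:chain[open]; W_6:collider[open] ⇒ blocked
Since the path W_0 → W_4 ← W_3 is active, W_0 and W_3 are not d-separated given {W_1, W_4, W_5, W_6}.

No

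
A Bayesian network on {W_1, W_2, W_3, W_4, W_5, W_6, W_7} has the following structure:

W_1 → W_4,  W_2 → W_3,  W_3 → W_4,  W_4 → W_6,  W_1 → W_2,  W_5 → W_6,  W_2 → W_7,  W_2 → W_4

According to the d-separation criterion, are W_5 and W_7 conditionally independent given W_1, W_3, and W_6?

No

3 paths connect W_5 and W_7; each must be blocked for d-separation to hold:
Path 1: W_5 → W_6 ← W_4 ← W_2 → W_7
  W_6 is a collider and W_6 is conditioned on, which opens it; W_4 is a chain and W_4 is not conditioned on; W_2 is a fork and W_2 is not conditioned on — no node blocks this path, so it is active.
Path 2: W_5 → W_6 ← W_4 ← W_1 → W_2 → W_7
  W_1 is a fork here and W_1 is conditioned on, so the path is blocked at W_1.
Path 3: W_5 → W_6 ← W_4 ← W_3 ← W_2 → W_7
  W_3 is a chain here and W_3 is conditioned on, so the path is blocked at W_3.
At least one path is unblocked, so d-separation fails.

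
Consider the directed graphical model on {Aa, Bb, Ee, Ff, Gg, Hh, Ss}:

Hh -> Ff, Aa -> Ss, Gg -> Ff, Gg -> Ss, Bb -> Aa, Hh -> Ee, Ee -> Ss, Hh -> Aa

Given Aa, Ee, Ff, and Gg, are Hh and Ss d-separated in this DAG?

Yes

There are 3 undirected paths between Hh and Ss; checking each against the conditioning set {Aa, Ee, Ff, Gg}:
Path 1: Hh → Ee → Ss
  Ee is a chain here and Ee is conditioned on, so the path is blocked at Ee.
Path 2: Hh → Aa → Ss
  Aa is a chain here and Aa is conditioned on, so the path is blocked at Aa.
Path 3: Hh → Ff ← Gg → Ss
  Gg is a fork here and Gg is conditioned on, so the path is blocked at Gg.
Since every path is blocked, d-separation holds.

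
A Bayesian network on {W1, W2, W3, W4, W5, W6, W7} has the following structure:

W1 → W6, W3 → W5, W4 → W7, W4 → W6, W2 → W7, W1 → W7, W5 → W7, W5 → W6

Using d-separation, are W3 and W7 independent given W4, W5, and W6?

Yes

Enumerating the 3 paths from W3 to W7 and testing each for blocking by {W4, W5, W6}:
  1. W3 → W5 → W7 — W5:chain[blocks] ⇒ blocked
  2. W3 → W5 → W6 ← W1 → W7 — W5:chain[blocks]; W6:collider[open]; W1:fork[open] ⇒ blocked
  3. W3 → W5 → W6 ← W4 → W7 — W5:chain[blocks]; W6:collider[open]; W4:fork[blocks] ⇒ blocked
Every path is blocked, so W3 and W7 are d-separated given {W4, W5, W6}.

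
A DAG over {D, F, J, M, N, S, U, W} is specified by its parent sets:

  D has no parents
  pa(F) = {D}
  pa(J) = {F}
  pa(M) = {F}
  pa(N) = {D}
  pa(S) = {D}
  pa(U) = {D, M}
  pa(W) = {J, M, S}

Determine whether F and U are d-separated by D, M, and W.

Yes — F and U are d-separated given {D, M, W}.

There are 6 undirected paths between F and U; checking each against the conditioning set {D, M, W}:
Path 1: F → M → W ← S ← D → U
  M is a chain here and M is conditioned on, so the path is blocked at M.
Path 2: F → M → U
  M is a chain here and M is conditioned on, so the path is blocked at M.
Path 3: F ← D → S → W ← M → U
  D is a fork here and D is conditioned on, so the path is blocked at D.
Path 4: F ← D → U
  D is a fork here and D is conditioned on, so the path is blocked at D.
Path 5: F → J → W ← M → U
  M is a fork here and M is conditioned on, so the path is blocked at M.
Path 6: F → J → W ← S ← D → U
  D is a fork here and D is conditioned on, so the path is blocked at D.
Since every path is blocked, d-separation holds.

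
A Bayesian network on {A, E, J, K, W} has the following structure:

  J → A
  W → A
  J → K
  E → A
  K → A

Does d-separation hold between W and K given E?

Yes

2 paths connect W and K; each must be blocked for d-separation to hold:
  1. W → A ← J → K — A:collider[blocks]; J:fork[open] ⇒ blocked
  2. W → A ← K — A:collider[blocks] ⇒ blocked
Since every path is blocked, d-separation holds.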